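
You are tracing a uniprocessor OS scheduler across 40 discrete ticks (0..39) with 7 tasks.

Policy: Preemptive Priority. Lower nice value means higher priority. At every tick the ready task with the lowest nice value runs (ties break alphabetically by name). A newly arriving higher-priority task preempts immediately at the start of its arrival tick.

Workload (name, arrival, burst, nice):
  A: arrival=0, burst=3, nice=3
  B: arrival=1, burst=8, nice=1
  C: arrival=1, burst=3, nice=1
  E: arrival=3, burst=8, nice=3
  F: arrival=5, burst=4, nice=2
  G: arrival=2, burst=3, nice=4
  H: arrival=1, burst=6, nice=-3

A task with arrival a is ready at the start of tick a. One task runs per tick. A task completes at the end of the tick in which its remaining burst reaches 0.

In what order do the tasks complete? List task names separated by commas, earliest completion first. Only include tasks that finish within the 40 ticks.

t=0: ready={A} → run A
t=1: ready={A,B,C,H} → run H
t=2: ready={A,B,C,G,H} → run H
t=3: ready={A,B,C,E,G,H} → run H
t=4: ready={A,B,C,E,G,H} → run H
t=5: ready={A,B,C,E,F,G,H} → run H
t=6: ready={A,B,C,E,F,G,H} → run H
t=7: ready={A,B,C,E,F,G} → run B
t=8: ready={A,B,C,E,F,G} → run B
t=9: ready={A,B,C,E,F,G} → run B
t=10: ready={A,B,C,E,F,G} → run B
t=11: ready={A,B,C,E,F,G} → run B
t=12: ready={A,B,C,E,F,G} → run B
t=13: ready={A,B,C,E,F,G} → run B
t=14: ready={A,B,C,E,F,G} → run B
t=15: ready={A,C,E,F,G} → run C
t=16: ready={A,C,E,F,G} → run C
t=17: ready={A,C,E,F,G} → run C
t=18: ready={A,E,F,G} → run F
t=19: ready={A,E,F,G} → run F
t=20: ready={A,E,F,G} → run F
t=21: ready={A,E,F,G} → run F
t=22: ready={A,E,G} → run A
t=23: ready={A,E,G} → run A
t=24: ready={E,G} → run E
t=25: ready={E,G} → run E
t=26: ready={E,G} → run E
t=27: ready={E,G} → run E
t=28: ready={E,G} → run E
t=29: ready={E,G} → run E
t=30: ready={E,G} → run E
t=31: ready={E,G} → run E
t=32: ready={G} → run G
t=33: ready={G} → run G
t=34: ready={G} → run G
t=35: (idle)
t=36: (idle)
t=37: (idle)
t=38: (idle)
t=39: (idle)

completion order = H, B, C, F, A, E, G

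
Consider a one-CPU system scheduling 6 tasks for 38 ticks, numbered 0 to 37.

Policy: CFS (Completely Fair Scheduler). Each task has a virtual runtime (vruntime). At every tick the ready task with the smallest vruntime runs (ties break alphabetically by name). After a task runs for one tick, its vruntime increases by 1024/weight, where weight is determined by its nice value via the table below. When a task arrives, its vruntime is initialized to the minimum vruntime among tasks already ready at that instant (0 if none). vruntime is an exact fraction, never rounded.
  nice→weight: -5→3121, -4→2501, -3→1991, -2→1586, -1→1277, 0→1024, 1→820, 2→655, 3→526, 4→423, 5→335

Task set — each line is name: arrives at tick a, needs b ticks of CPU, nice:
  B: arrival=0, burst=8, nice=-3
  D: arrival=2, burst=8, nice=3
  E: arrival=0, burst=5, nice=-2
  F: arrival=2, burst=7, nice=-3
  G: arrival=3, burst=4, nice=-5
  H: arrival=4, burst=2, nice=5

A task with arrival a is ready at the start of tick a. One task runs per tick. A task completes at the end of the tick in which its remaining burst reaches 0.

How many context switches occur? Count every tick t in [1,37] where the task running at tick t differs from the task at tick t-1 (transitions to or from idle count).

context switches = 29

t=0: vr[B=0 E=0] → run B
t=1: vr[B=1024/1991 E=0] → run E
t=2: vr[B=1024/1991 D=1024/1991 E=512/793 F=1024/1991] → run B
t=3: vr[B=2048/1991 D=1024/1991 E=512/793 F=1024/1991 G=1024/1991] → run D
t=4: vr[B=2048/1991 D=1288704/523633 E=512/793 F=1024/1991 G=1024/1991 H=1024/1991] → run F
t=5: vr[B=2048/1991 D=1288704/523633 E=512/793 F=2048/1991 G=1024/1991 H=1024/1991] → run G
t=6: vr[B=2048/1991 D=1288704/523633 E=512/793 F=2048/1991 G=5234688/6213911 H=1024/1991] → run H
t=7: vr[B=2048/1991 D=1288704/523633 E=512/793 F=2048/1991 G=5234688/6213911 H=2381824/666985] → run E
t=8: vr[B=2048/1991 D=1288704/523633 E=1024/793 F=2048/1991 G=5234688/6213911 H=2381824/666985] → run G
t=9: vr[B=2048/1991 D=1288704/523633 E=1024/793 F=2048/1991 G=7273472/6213911 H=2381824/666985] → run B
t=10: vr[B=3072/1991 D=1288704/523633 E=1024/793 F=2048/1991 G=7273472/6213911 H=2381824/666985] → run F
t=11: vr[B=3072/1991 D=1288704/523633 E=1024/793 F=3072/1991 G=7273472/6213911 H=2381824/666985] → run G
t=12: vr[B=3072/1991 D=1288704/523633 E=1024/793 F=3072/1991 G=9312256/6213911 H=2381824/666985] → run E
t=13: vr[B=3072/1991 D=1288704/523633 E=1536/793 F=3072/1991 G=9312256/6213911 H=2381824/666985] → run G
t=14: vr[B=3072/1991 D=1288704/523633 E=1536/793 F=3072/1991 H=2381824/666985] → run B
t=15: vr[B=4096/1991 D=1288704/523633 E=1536/793 F=3072/1991 H=2381824/666985] → run F
t=16: vr[B=4096/1991 D=1288704/523633 E=1536/793 F=4096/1991 H=2381824/666985] → run E
t=17: vr[B=4096/1991 D=1288704/523633 E=2048/793 F=4096/1991 H=2381824/666985] → run B
t=18: vr[B=5120/1991 D=1288704/523633 E=2048/793 F=4096/1991 H=2381824/666985] → run F
t=19: vr[B=5120/1991 D=1288704/523633 E=2048/793 F=5120/1991 H=2381824/666985] → run D
t=20: vr[B=5120/1991 D=2308096/523633 E=2048/793 F=5120/1991 H=2381824/666985] → run B
t=21: vr[B=6144/1991 D=2308096/523633 E=2048/793 F=5120/1991 H=2381824/666985] → run F
t=22: vr[B=6144/1991 D=2308096/523633 E=2048/793 F=6144/1991 H=2381824/666985] → run E
t=23: vr[B=6144/1991 D=2308096/523633 F=6144/1991 H=2381824/666985] → run B
t=24: vr[B=7168/1991 D=2308096/523633 F=6144/1991 H=2381824/666985] → run F
t=25: vr[B=7168/1991 D=2308096/523633 F=7168/1991 H=2381824/666985] → run H
t=26: vr[B=7168/1991 D=2308096/523633 F=7168/1991] → run B
t=27: vr[D=2308096/523633 F=7168/1991] → run F
t=28: vr[D=2308096/523633] → run D
t=29: vr[D=3327488/523633] → run D
t=30: vr[D=4346880/523633] → run D
t=31: vr[D=5366272/523633] → run D
t=32: vr[D=6385664/523633] → run D
t=33: vr[D=7405056/523633] → run D
t=34: (idle)
t=35: (idle)
t=36: (idle)
t=37: (idle)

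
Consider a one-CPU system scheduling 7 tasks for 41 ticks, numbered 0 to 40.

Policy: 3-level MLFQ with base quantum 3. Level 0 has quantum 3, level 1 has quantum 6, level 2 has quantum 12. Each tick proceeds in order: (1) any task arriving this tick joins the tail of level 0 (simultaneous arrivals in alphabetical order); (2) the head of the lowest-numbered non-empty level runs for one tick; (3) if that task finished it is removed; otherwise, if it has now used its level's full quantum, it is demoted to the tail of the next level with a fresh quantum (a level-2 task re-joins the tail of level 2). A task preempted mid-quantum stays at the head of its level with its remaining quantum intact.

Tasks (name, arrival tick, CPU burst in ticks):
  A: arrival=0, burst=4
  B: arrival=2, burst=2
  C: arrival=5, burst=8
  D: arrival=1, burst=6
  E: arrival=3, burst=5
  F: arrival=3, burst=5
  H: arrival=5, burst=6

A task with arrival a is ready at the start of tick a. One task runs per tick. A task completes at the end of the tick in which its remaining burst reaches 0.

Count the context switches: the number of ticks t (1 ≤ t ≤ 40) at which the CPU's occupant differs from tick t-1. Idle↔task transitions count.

t=0: L0/L1/L2 = A/-/- → run A
t=1: L0/L1/L2 = AD/-/- → run A
t=2: L0/L1/L2 = ADB/-/- → run A
t=3: L0/L1/L2 = DBEF/A/- → run D
t=4: L0/L1/L2 = DBEF/A/- → run D
t=5: L0/L1/L2 = DBEFCH/A/- → run D
t=6: L0/L1/L2 = BEFCH/AD/- → run B
t=7: L0/L1/L2 = BEFCH/AD/- → run B
t=8: L0/L1/L2 = EFCH/AD/- → run E
t=9: L0/L1/L2 = EFCH/AD/- → run E
t=10: L0/L1/L2 = EFCH/AD/- → run E
t=11: L0/L1/L2 = FCH/ADE/- → run F
t=12: L0/L1/L2 = FCH/ADE/- → run F
t=13: L0/L1/L2 = FCH/ADE/- → run F
t=14: L0/L1/L2 = CH/ADEF/- → run C
t=15: L0/L1/L2 = CH/ADEF/- → run C
t=16: L0/L1/L2 = CH/ADEF/- → run C
t=17: L0/L1/L2 = H/ADEFC/- → run H
t=18: L0/L1/L2 = H/ADEFC/- → run H
t=19: L0/L1/L2 = H/ADEFC/- → run H
t=20: L0/L1/L2 = -/ADEFCH/- → run A
t=21: L0/L1/L2 = -/DEFCH/- → run D
t=22: L0/L1/L2 = -/DEFCH/- → run D
t=23: L0/L1/L2 = -/DEFCH/- → run D
t=24: L0/L1/L2 = -/EFCH/- → run E
t=25: L0/L1/L2 = -/EFCH/- → run E
t=26: L0/L1/L2 = -/FCH/- → run F
t=27: L0/L1/L2 = -/FCH/- → run F
t=28: L0/L1/L2 = -/CH/- → run C
t=29: L0/L1/L2 = -/CH/- → run C
t=30: L0/L1/L2 = -/CH/- → run C
t=31: L0/L1/L2 = -/CH/- → run C
t=32: L0/L1/L2 = -/CH/- → run C
t=33: L0/L1/L2 = -/H/- → run H
t=34: L0/L1/L2 = -/H/- → run H
t=35: L0/L1/L2 = -/H/- → run H
t=36: (idle)
t=37: (idle)
t=38: (idle)
t=39: (idle)
t=40: (idle)

context switches = 13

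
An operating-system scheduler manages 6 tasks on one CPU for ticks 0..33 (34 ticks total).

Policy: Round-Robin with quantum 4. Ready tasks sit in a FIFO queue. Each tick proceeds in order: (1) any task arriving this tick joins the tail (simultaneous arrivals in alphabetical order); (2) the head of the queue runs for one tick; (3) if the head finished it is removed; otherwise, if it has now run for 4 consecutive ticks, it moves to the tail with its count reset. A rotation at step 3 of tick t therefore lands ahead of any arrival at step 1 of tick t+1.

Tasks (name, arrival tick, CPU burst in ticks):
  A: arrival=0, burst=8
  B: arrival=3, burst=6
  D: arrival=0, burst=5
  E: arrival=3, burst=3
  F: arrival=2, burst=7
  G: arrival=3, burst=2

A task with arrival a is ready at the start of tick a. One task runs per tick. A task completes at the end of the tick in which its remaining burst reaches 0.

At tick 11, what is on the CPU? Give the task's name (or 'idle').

running at tick 11 = F

t=0: queue=[A,D] q_used=0 → run A
t=1: queue=[A,D] q_used=1 → run A
t=2: queue=[A,D,F] q_used=2 → run A
t=3: queue=[A,D,F,B,E,G] q_used=3 → run A
t=4: queue=[D,F,B,E,G,A] q_used=0 → run D
t=5: queue=[D,F,B,E,G,A] q_used=1 → run D
t=6: queue=[D,F,B,E,G,A] q_used=2 → run D
t=7: queue=[D,F,B,E,G,A] q_used=3 → run D
t=8: queue=[F,B,E,G,A,D] q_used=0 → run F
t=9: queue=[F,B,E,G,A,D] q_used=1 → run F
t=10: queue=[F,B,E,G,A,D] q_used=2 → run F
t=11: queue=[F,B,E,G,A,D] q_used=3 → run F
t=12: queue=[B,E,G,A,D,F] q_used=0 → run B
t=13: queue=[B,E,G,A,D,F] q_used=1 → run B
t=14: queue=[B,E,G,A,D,F] q_used=2 → run B
t=15: queue=[B,E,G,A,D,F] q_used=3 → run B
t=16: queue=[E,G,A,D,F,B] q_used=0 → run E
t=17: queue=[E,G,A,D,F,B] q_used=1 → run E
t=18: queue=[E,G,A,D,F,B] q_used=2 → run E
t=19: queue=[G,A,D,F,B] q_used=0 → run G
t=20: queue=[G,A,D,F,B] q_used=1 → run G
t=21: queue=[A,D,F,B] q_used=0 → run A
t=22: queue=[A,D,F,B] q_used=1 → run A
t=23: queue=[A,D,F,B] q_used=2 → run A
t=24: queue=[A,D,F,B] q_used=3 → run A
t=25: queue=[D,F,B] q_used=0 → run D
t=26: queue=[F,B] q_used=0 → run F
t=27: queue=[F,B] q_used=1 → run F
t=28: queue=[F,B] q_used=2 → run F
t=29: queue=[B] q_used=0 → run B
t=30: queue=[B] q_used=1 → run B
t=31: (idle)
t=32: (idle)
t=33: (idle)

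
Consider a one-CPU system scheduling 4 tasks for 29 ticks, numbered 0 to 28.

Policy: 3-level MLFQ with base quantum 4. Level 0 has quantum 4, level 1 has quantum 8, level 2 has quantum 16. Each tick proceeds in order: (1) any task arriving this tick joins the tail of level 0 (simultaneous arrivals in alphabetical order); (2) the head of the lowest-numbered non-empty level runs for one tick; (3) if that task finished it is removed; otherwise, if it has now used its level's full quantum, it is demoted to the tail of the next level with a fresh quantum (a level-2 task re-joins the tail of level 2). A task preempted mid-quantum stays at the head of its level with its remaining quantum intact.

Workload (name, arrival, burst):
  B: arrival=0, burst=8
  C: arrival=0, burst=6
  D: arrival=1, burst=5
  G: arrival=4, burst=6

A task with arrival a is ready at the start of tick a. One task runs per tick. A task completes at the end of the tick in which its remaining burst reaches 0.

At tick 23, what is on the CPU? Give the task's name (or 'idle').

t=0: L0/L1/L2 = BC/-/- → run B
t=1: L0/L1/L2 = BCD/-/- → run B
t=2: L0/L1/L2 = BCD/-/- → run B
t=3: L0/L1/L2 = BCD/-/- → run B
t=4: L0/L1/L2 = CDG/B/- → run C
t=5: L0/L1/L2 = CDG/B/- → run C
t=6: L0/L1/L2 = CDG/B/- → run C
t=7: L0/L1/L2 = CDG/B/- → run C
t=8: L0/L1/L2 = DG/BC/- → run D
t=9: L0/L1/L2 = DG/BC/- → run D
t=10: L0/L1/L2 = DG/BC/- → run D
t=11: L0/L1/L2 = DG/BC/- → run D
t=12: L0/L1/L2 = G/BCD/- → run G
t=13: L0/L1/L2 = G/BCD/- → run G
t=14: L0/L1/L2 = G/BCD/- → run G
t=15: L0/L1/L2 = G/BCD/- → run G
t=16: L0/L1/L2 = -/BCDG/- → run B
t=17: L0/L1/L2 = -/BCDG/- → run B
t=18: L0/L1/L2 = -/BCDG/- → run B
t=19: L0/L1/L2 = -/BCDG/- → run B
t=20: L0/L1/L2 = -/CDG/- → run C
t=21: L0/L1/L2 = -/CDG/- → run C
t=22: L0/L1/L2 = -/DG/- → run D
t=23: L0/L1/L2 = -/G/- → run G
t=24: L0/L1/L2 = -/G/- → run G
t=25: (idle)
t=26: (idle)
t=27: (idle)
t=28: (idle)

running at tick 23 = G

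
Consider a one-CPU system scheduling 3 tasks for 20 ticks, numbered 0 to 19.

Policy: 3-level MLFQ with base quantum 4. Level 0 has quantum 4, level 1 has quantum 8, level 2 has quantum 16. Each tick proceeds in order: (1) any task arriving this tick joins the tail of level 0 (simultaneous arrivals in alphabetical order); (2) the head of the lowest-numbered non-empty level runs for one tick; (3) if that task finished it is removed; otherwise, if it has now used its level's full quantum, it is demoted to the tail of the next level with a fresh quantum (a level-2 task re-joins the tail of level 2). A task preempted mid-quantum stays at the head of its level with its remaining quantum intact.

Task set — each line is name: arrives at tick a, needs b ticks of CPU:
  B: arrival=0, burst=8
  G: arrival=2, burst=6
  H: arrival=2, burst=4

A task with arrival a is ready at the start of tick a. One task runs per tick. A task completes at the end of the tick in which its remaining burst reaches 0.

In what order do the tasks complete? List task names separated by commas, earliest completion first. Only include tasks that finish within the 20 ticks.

completion order = H, B, G

t=0: L0/L1/L2 = B/-/- → run B
t=1: L0/L1/L2 = B/-/- → run B
t=2: L0/L1/L2 = BGH/-/- → run B
t=3: L0/L1/L2 = BGH/-/- → run B
t=4: L0/L1/L2 = GH/B/- → run G
t=5: L0/L1/L2 = GH/B/- → run G
t=6: L0/L1/L2 = GH/B/- → run G
t=7: L0/L1/L2 = GH/B/- → run G
t=8: L0/L1/L2 = H/BG/- → run H
t=9: L0/L1/L2 = H/BG/- → run H
t=10: L0/L1/L2 = H/BG/- → run H
t=11: L0/L1/L2 = H/BG/- → run H
t=12: L0/L1/L2 = -/BG/- → run B
t=13: L0/L1/L2 = -/BG/- → run B
t=14: L0/L1/L2 = -/BG/- → run B
t=15: L0/L1/L2 = -/BG/- → run B
t=16: L0/L1/L2 = -/G/- → run G
t=17: L0/L1/L2 = -/G/- → run G
t=18: (idle)
t=19: (idle)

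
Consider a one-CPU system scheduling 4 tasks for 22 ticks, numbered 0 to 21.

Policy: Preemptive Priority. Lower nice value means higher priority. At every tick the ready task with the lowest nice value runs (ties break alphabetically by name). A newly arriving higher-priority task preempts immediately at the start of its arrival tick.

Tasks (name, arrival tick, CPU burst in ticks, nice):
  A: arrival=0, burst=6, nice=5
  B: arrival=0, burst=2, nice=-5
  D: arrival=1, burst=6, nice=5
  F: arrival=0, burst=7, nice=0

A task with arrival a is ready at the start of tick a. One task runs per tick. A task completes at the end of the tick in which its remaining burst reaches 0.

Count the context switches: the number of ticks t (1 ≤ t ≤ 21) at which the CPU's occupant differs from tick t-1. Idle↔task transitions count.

t=0: ready={A,B,F} → run B
t=1: ready={A,B,D,F} → run B
t=2: ready={A,D,F} → run F
t=3: ready={A,D,F} → run F
t=4: ready={A,D,F} → run F
t=5: ready={A,D,F} → run F
t=6: ready={A,D,F} → run F
t=7: ready={A,D,F} → run F
t=8: ready={A,D,F} → run F
t=9: ready={A,D} → run A
t=10: ready={A,D} → run A
t=11: ready={A,D} → run A
t=12: ready={A,D} → run A
t=13: ready={A,D} → run A
t=14: ready={A,D} → run A
t=15: ready={D} → run D
t=16: ready={D} → run D
t=17: ready={D} → run D
t=18: ready={D} → run D
t=19: ready={D} → run D
t=20: ready={D} → run D
t=21: (idle)

context switches = 4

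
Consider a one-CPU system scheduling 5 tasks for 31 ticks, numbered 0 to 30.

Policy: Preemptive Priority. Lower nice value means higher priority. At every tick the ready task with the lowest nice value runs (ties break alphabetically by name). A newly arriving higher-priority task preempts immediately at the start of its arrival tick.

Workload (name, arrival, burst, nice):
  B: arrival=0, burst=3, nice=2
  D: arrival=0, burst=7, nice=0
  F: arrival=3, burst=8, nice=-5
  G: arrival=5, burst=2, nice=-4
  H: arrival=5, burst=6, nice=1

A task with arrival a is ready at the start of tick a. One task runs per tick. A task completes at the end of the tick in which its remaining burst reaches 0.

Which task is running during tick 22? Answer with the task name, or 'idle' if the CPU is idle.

t=0: ready={B,D} → run D
t=1: ready={B,D} → run D
t=2: ready={B,D} → run D
t=3: ready={B,D,F} → run F
t=4: ready={B,D,F} → run F
t=5: ready={B,D,F,G,H} → run F
t=6: ready={B,D,F,G,H} → run F
t=7: ready={B,D,F,G,H} → run F
t=8: ready={B,D,F,G,H} → run F
t=9: ready={B,D,F,G,H} → run F
t=10: ready={B,D,F,G,H} → run F
t=11: ready={B,D,G,H} → run G
t=12: ready={B,D,G,H} → run G
t=13: ready={B,D,H} → run D
t=14: ready={B,D,H} → run D
t=15: ready={B,D,H} → run D
t=16: ready={B,D,H} → run D
t=17: ready={B,H} → run H
t=18: ready={B,H} → run H
t=19: ready={B,H} → run H
t=20: ready={B,H} → run H
t=21: ready={B,H} → run H
t=22: ready={B,H} → run H
t=23: ready={B} → run B
t=24: ready={B} → run B
t=25: ready={B} → run B
t=26: (idle)
t=27: (idle)
t=28: (idle)
t=29: (idle)
t=30: (idle)

running at tick 22 = H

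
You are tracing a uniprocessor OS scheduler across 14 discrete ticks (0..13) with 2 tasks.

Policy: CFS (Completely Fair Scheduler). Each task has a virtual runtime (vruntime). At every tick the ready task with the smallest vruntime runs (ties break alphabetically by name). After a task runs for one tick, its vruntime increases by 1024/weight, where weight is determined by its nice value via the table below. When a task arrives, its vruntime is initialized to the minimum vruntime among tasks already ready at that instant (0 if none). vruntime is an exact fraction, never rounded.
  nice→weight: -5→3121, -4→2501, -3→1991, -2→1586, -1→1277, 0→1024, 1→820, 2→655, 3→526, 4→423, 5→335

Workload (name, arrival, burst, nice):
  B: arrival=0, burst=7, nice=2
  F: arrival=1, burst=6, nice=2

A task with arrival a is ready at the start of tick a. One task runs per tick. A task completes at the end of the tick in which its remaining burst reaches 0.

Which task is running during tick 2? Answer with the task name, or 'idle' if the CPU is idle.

t=0: vr[B=0] → run B
t=1: vr[B=1024/655 F=1024/655] → run B
t=2: vr[B=2048/655 F=1024/655] → run F
t=3: vr[B=2048/655 F=2048/655] → run B
t=4: vr[B=3072/655 F=2048/655] → run F
t=5: vr[B=3072/655 F=3072/655] → run B
t=6: vr[B=4096/655 F=3072/655] → run F
t=7: vr[B=4096/655 F=4096/655] → run B
t=8: vr[B=1024/131 F=4096/655] → run F
t=9: vr[B=1024/131 F=1024/131] → run B
t=10: vr[B=6144/655 F=1024/131] → run F
t=11: vr[B=6144/655 F=6144/655] → run B
t=12: vr[F=6144/655] → run F
t=13: (idle)

running at tick 2 = F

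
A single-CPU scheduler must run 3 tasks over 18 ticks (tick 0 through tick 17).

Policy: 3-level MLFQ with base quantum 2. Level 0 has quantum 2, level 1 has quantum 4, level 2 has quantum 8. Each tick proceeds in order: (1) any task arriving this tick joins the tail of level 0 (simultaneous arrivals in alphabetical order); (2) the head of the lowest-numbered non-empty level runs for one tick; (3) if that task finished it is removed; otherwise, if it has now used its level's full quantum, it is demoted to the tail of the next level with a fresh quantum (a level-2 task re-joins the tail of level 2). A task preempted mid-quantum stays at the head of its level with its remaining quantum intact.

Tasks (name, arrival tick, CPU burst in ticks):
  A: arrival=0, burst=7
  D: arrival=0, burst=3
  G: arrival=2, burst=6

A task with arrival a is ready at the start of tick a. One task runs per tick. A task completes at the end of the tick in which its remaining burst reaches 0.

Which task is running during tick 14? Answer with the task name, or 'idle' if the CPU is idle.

t=0: L0/L1/L2 = AD/-/- → run A
t=1: L0/L1/L2 = AD/-/- → run A
t=2: L0/L1/L2 = DG/A/- → run D
t=3: L0/L1/L2 = DG/A/- → run D
t=4: L0/L1/L2 = G/AD/- → run G
t=5: L0/L1/L2 = G/AD/- → run G
t=6: L0/L1/L2 = -/ADG/- → run A
t=7: L0/L1/L2 = -/ADG/- → run A
t=8: L0/L1/L2 = -/ADG/- → run A
t=9: L0/L1/L2 = -/ADG/- → run A
t=10: L0/L1/L2 = -/DG/A → run D
t=11: L0/L1/L2 = -/G/A → run G
t=12: L0/L1/L2 = -/G/A → run G
t=13: L0/L1/L2 = -/G/A → run G
t=14: L0/L1/L2 = -/G/A → run G
t=15: L0/L1/L2 = -/-/A → run A
t=16: (idle)
t=17: (idle)

running at tick 14 = G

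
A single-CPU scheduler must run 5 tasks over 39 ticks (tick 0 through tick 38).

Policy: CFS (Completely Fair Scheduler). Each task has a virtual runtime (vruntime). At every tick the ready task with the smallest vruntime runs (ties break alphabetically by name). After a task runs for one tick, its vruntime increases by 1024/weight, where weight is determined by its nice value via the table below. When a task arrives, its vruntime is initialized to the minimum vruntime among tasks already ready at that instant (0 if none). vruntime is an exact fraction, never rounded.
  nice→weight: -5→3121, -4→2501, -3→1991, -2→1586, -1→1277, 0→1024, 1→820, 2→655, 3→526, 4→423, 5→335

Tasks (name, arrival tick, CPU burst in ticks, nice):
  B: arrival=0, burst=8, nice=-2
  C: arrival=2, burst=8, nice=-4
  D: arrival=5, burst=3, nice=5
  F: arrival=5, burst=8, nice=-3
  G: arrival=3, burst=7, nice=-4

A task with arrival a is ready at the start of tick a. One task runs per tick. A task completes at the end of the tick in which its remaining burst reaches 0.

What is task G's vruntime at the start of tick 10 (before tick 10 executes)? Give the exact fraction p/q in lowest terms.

vruntime(G, start of tick 10) = 68608/32513

t=0: vr[B=0] → run B
t=1: vr[B=512/793] → run B
t=2: vr[B=1024/793 C=1024/793] → run B
t=3: vr[B=1536/793 C=1024/793 G=1024/793] → run C
t=4: vr[B=1536/793 C=55296/32513 G=1024/793] → run G
t=5: vr[B=1536/793 C=55296/32513 D=55296/32513 F=55296/32513 G=55296/32513] → run C
t=6: vr[B=1536/793 C=68608/32513 D=55296/32513 F=55296/32513 G=55296/32513] → run D
t=7: vr[B=1536/793 C=68608/32513 D=51817472/10891855 F=55296/32513 G=55296/32513] → run F
t=8: vr[B=1536/793 C=68608/32513 D=51817472/10891855 F=143387648/64733383 G=55296/32513] → run G
t=9: vr[B=1536/793 C=68608/32513 D=51817472/10891855 F=143387648/64733383 G=68608/32513] → run B
t=10: vr[B=2048/793 C=68608/32513 D=51817472/10891855 F=143387648/64733383 G=68608/32513] → run C
t=11: vr[B=2048/793 C=81920/32513 D=51817472/10891855 F=143387648/64733383 G=68608/32513] → run G
t=12: vr[B=2048/793 C=81920/32513 D=51817472/10891855 F=143387648/64733383 G=81920/32513] → run F
t=13: vr[B=2048/793 C=81920/32513 D=51817472/10891855 F=176680960/64733383 G=81920/32513] → run C
t=14: vr[B=2048/793 C=95232/32513 D=51817472/10891855 F=176680960/64733383 G=81920/32513] → run G
t=15: vr[B=2048/793 C=95232/32513 D=51817472/10891855 F=176680960/64733383 G=95232/32513] → run B
t=16: vr[B=2560/793 C=95232/32513 D=51817472/10891855 F=176680960/64733383 G=95232/32513] → run F
t=17: vr[B=2560/793 C=95232/32513 D=51817472/10891855 F=209974272/64733383 G=95232/32513] → run C
t=18: vr[B=2560/793 C=108544/32513 D=51817472/10891855 F=209974272/64733383 G=95232/32513] → run G
t=19: vr[B=2560/793 C=108544/32513 D=51817472/10891855 F=209974272/64733383 G=108544/32513] → run B
t=20: vr[B=3072/793 C=108544/32513 D=51817472/10891855 F=209974272/64733383 G=108544/32513] → run F
t=21: vr[B=3072/793 C=108544/32513 D=51817472/10891855 F=243267584/64733383 G=108544/32513] → run C
t=22: vr[B=3072/793 C=121856/32513 D=51817472/10891855 F=243267584/64733383 G=108544/32513] → run G
t=23: vr[B=3072/793 C=121856/32513 D=51817472/10891855 F=243267584/64733383 G=121856/32513] → run C
t=24: vr[B=3072/793 C=135168/32513 D=51817472/10891855 F=243267584/64733383 G=121856/32513] → run G
t=25: vr[B=3072/793 C=135168/32513 D=51817472/10891855 F=243267584/64733383] → run F
t=26: vr[B=3072/793 C=135168/32513 D=51817472/10891855 F=276560896/64733383] → run B
t=27: vr[B=3584/793 C=135168/32513 D=51817472/10891855 F=276560896/64733383] → run C
t=28: vr[B=3584/793 D=51817472/10891855 F=276560896/64733383] → run F
t=29: vr[B=3584/793 D=51817472/10891855 F=309854208/64733383] → run B
t=30: vr[D=51817472/10891855 F=309854208/64733383] → run D
t=31: vr[D=85110784/10891855 F=309854208/64733383] → run F
t=32: vr[D=85110784/10891855 F=343147520/64733383] → run F
t=33: vr[D=85110784/10891855] → run D
t=34: (idle)
t=35: (idle)
t=36: (idle)
t=37: (idle)
t=38: (idle)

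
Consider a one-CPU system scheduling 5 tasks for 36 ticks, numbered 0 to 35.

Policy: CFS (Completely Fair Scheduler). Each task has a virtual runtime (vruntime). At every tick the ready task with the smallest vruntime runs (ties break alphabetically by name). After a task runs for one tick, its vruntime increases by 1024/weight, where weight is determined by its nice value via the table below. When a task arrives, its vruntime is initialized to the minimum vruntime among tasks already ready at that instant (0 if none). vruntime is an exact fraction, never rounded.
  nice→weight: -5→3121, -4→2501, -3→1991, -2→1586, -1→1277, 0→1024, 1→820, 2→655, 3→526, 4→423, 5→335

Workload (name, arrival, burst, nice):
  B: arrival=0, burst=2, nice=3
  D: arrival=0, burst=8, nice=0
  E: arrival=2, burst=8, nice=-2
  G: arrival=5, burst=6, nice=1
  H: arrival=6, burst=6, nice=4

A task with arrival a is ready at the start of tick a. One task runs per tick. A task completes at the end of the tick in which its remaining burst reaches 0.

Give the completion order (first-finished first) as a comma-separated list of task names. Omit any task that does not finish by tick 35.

completion order = B, E, D, G, H

t=0: vr[B=0 D=0] → run B
t=1: vr[B=512/263 D=0] → run D
t=2: vr[B=512/263 D=1 E=1] → run D
t=3: vr[B=512/263 D=2 E=1] → run E
t=4: vr[B=512/263 D=2 E=1305/793] → run E
t=5: vr[B=512/263 D=2 E=1817/793 G=512/263] → run B
t=6: vr[D=2 E=1817/793 G=512/263 H=512/263] → run G
t=7: vr[D=2 E=1817/793 G=172288/53915 H=512/263] → run H
t=8: vr[D=2 E=1817/793 G=172288/53915 H=485888/111249] → run D
t=9: vr[D=3 E=1817/793 G=172288/53915 H=485888/111249] → run E
t=10: vr[D=3 E=2329/793 G=172288/53915 H=485888/111249] → run E
t=11: vr[D=3 E=2841/793 G=172288/53915 H=485888/111249] → run D
t=12: vr[D=4 E=2841/793 G=172288/53915 H=485888/111249] → run G
t=13: vr[D=4 E=2841/793 G=239616/53915 H=485888/111249] → run E
t=14: vr[D=4 E=3353/793 G=239616/53915 H=485888/111249] → run D
t=15: vr[D=5 E=3353/793 G=239616/53915 H=485888/111249] → run E
t=16: vr[D=5 E=3865/793 G=239616/53915 H=485888/111249] → run H
t=17: vr[D=5 E=3865/793 G=239616/53915 H=755200/111249] → run G
t=18: vr[D=5 E=3865/793 G=306944/53915 H=755200/111249] → run E
t=19: vr[D=5 E=4377/793 G=306944/53915 H=755200/111249] → run D
t=20: vr[D=6 E=4377/793 G=306944/53915 H=755200/111249] → run E
t=21: vr[D=6 G=306944/53915 H=755200/111249] → run G
t=22: vr[D=6 G=374272/53915 H=755200/111249] → run D
t=23: vr[D=7 G=374272/53915 H=755200/111249] → run H
t=24: vr[D=7 G=374272/53915 H=341504/37083] → run G
t=25: vr[D=7 G=88320/10783 H=341504/37083] → run D
t=26: vr[G=88320/10783 H=341504/37083] → run G
t=27: vr[H=341504/37083] → run H
t=28: vr[H=1293824/111249] → run H
t=29: vr[H=1563136/111249] → run H
t=30: (idle)
t=31: (idle)
t=32: (idle)
t=33: (idle)
t=34: (idle)
t=35: (idle)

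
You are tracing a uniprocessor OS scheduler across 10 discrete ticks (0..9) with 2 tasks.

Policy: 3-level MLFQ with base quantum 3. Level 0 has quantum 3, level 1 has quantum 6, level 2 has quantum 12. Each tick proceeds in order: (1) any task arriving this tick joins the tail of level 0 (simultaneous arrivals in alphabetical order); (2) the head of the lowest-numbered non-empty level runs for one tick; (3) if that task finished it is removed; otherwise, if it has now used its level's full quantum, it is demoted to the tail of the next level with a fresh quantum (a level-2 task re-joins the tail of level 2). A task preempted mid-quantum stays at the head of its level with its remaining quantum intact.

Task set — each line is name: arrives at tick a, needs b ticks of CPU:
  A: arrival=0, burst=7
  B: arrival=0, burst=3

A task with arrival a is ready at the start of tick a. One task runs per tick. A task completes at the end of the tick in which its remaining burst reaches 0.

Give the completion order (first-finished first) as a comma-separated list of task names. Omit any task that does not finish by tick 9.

completion order = B, A

t=0: L0/L1/L2 = AB/-/- → run A
t=1: L0/L1/L2 = AB/-/- → run A
t=2: L0/L1/L2 = AB/-/- → run A
t=3: L0/L1/L2 = B/A/- → run B
t=4: L0/L1/L2 = B/A/- → run B
t=5: L0/L1/L2 = B/A/- → run B
t=6: L0/L1/L2 = -/A/- → run A
t=7: L0/L1/L2 = -/A/- → run A
t=8: L0/L1/L2 = -/A/- → run A
t=9: L0/L1/L2 = -/A/- → run A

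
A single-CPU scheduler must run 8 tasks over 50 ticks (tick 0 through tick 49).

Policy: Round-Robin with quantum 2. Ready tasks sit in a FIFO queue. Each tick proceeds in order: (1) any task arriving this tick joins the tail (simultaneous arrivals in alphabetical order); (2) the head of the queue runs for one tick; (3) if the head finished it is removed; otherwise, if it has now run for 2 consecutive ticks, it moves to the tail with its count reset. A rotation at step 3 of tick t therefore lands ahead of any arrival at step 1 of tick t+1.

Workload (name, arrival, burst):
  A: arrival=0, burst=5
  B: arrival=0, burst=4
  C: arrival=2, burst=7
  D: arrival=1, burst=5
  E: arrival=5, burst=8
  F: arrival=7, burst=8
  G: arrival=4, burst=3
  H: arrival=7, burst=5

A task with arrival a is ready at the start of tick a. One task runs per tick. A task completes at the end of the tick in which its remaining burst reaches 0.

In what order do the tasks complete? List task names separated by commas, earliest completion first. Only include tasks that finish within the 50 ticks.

t=0: queue=[A,B] q_used=0 → run A
t=1: queue=[A,B,D] q_used=1 → run A
t=2: queue=[B,D,A,C] q_used=0 → run B
t=3: queue=[B,D,A,C] q_used=1 → run B
t=4: queue=[D,A,C,B,G] q_used=0 → run D
t=5: queue=[D,A,C,B,G,E] q_used=1 → run D
t=6: queue=[A,C,B,G,E,D] q_used=0 → run A
t=7: queue=[A,C,B,G,E,D,F,H] q_used=1 → run A
t=8: queue=[C,B,G,E,D,F,H,A] q_used=0 → run C
t=9: queue=[C,B,G,E,D,F,H,A] q_used=1 → run C
t=10: queue=[B,G,E,D,F,H,A,C] q_used=0 → run B
t=11: queue=[B,G,E,D,F,H,A,C] q_used=1 → run B
t=12: queue=[G,E,D,F,H,A,C] q_used=0 → run G
t=13: queue=[G,E,D,F,H,A,C] q_used=1 → run G
t=14: queue=[E,D,F,H,A,C,G] q_used=0 → run E
t=15: queue=[E,D,F,H,A,C,G] q_used=1 → run E
t=16: queue=[D,F,H,A,C,G,E] q_used=0 → run D
t=17: queue=[D,F,H,A,C,G,E] q_used=1 → run D
t=18: queue=[F,H,A,C,G,E,D] q_used=0 → run F
t=19: queue=[F,H,A,C,G,E,D] q_used=1 → run F
t=20: queue=[H,A,C,G,E,D,F] q_used=0 → run H
t=21: queue=[H,A,C,G,E,D,F] q_used=1 → run H
t=22: queue=[A,C,G,E,D,F,H] q_used=0 → run A
t=23: queue=[C,G,E,D,F,H] q_used=0 → run C
t=24: queue=[C,G,E,D,F,H] q_used=1 → run C
t=25: queue=[G,E,D,F,H,C] q_used=0 → run G
t=26: queue=[E,D,F,H,C] q_used=0 → run E
t=27: queue=[E,D,F,H,C] q_used=1 → run E
t=28: queue=[D,F,H,C,E] q_used=0 → run D
t=29: queue=[F,H,C,E] q_used=0 → run F
t=30: queue=[F,H,C,E] q_used=1 → run F
t=31: queue=[H,C,E,F] q_used=0 → run H
t=32: queue=[H,C,E,F] q_used=1 → run H
t=33: queue=[C,E,F,H] q_used=0 → run C
t=34: queue=[C,E,F,H] q_used=1 → run C
t=35: queue=[E,F,H,C] q_used=0 → run E
t=36: queue=[E,F,H,C] q_used=1 → run E
t=37: queue=[F,H,C,E] q_used=0 → run F
t=38: queue=[F,H,C,E] q_used=1 → run F
t=39: queue=[H,C,E,F] q_used=0 → run H
t=40: queue=[C,E,F] q_used=0 → run C
t=41: queue=[E,F] q_used=0 → run E
t=42: queue=[E,F] q_used=1 → run E
t=43: queue=[F] q_used=0 → run F
t=44: queue=[F] q_used=1 → run F
t=45: (idle)
t=46: (idle)
t=47: (idle)
t=48: (idle)
t=49: (idle)

completion order = B, A, G, D, H, C, E, F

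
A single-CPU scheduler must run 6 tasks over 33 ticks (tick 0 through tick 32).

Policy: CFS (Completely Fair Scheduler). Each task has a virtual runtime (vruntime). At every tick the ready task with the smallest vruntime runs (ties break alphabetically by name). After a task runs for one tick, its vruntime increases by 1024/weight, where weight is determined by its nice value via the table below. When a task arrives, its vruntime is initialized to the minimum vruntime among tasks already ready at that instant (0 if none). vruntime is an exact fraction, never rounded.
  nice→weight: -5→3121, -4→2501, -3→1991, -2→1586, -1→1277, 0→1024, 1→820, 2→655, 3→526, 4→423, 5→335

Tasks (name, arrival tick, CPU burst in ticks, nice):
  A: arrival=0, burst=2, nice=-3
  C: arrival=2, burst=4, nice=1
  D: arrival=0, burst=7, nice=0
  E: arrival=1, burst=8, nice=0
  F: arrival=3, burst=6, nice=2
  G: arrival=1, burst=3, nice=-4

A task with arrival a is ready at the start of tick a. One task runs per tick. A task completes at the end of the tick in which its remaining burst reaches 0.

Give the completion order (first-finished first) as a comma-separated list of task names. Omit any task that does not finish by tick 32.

completion order = A, G, C, D, E, F

t=0: vr[A=0 D=0] → run A
t=1: vr[A=1024/1991 D=0 E=0 G=0] → run D
t=2: vr[A=1024/1991 C=0 D=1 E=0 G=0] → run C
t=3: vr[A=1024/1991 C=256/205 D=1 E=0 F=0 G=0] → run E
t=4: vr[A=1024/1991 C=256/205 D=1 E=1 F=0 G=0] → run F
t=5: vr[A=1024/1991 C=256/205 D=1 E=1 F=1024/655 G=0] → run G
t=6: vr[A=1024/1991 C=256/205 D=1 E=1 F=1024/655 G=1024/2501] → run G
t=7: vr[A=1024/1991 C=256/205 D=1 E=1 F=1024/655 G=2048/2501] → run A
t=8: vr[C=256/205 D=1 E=1 F=1024/655 G=2048/2501] → run G
t=9: vr[C=256/205 D=1 E=1 F=1024/655] → run D
t=10: vr[C=256/205 D=2 E=1 F=1024/655] → run E
t=11: vr[C=256/205 D=2 E=2 F=1024/655] → run C
t=12: vr[C=512/205 D=2 E=2 F=1024/655] → run F
t=13: vr[C=512/205 D=2 E=2 F=2048/655] → run D
t=14: vr[C=512/205 D=3 E=2 F=2048/655] → run E
t=15: vr[C=512/205 D=3 E=3 F=2048/655] → run C
t=16: vr[C=768/205 D=3 E=3 F=2048/655] → run D
t=17: vr[C=768/205 D=4 E=3 F=2048/655] → run E
t=18: vr[C=768/205 D=4 E=4 F=2048/655] → run F
t=19: vr[C=768/205 D=4 E=4 F=3072/655] → run C
t=20: vr[D=4 E=4 F=3072/655] → run D
t=21: vr[D=5 E=4 F=3072/655] → run E
t=22: vr[D=5 E=5 F=3072/655] → run F
t=23: vr[D=5 E=5 F=4096/655] → run D
t=24: vr[D=6 E=5 F=4096/655] → run E
t=25: vr[D=6 E=6 F=4096/655] → run D
t=26: vr[E=6 F=4096/655] → run E
t=27: vr[E=7 F=4096/655] → run F
t=28: vr[E=7 F=1024/131] → run E
t=29: vr[F=1024/131] → run F
t=30: (idle)
t=31: (idle)
t=32: (idle)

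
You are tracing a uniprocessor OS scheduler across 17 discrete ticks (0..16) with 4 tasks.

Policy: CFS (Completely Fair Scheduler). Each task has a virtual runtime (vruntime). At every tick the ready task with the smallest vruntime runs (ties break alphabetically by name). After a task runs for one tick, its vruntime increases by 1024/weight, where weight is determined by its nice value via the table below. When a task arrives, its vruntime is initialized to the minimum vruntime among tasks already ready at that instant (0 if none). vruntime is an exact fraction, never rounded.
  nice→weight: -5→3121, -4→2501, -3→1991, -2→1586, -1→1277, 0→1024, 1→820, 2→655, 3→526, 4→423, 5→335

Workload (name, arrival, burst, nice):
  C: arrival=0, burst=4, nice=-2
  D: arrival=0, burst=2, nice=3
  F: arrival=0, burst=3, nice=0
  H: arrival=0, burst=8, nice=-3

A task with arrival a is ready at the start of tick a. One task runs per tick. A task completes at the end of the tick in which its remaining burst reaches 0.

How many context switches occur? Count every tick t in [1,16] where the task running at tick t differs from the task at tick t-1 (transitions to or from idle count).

t=0: vr[C=0 D=0 F=0 H=0] → run C
t=1: vr[C=512/793 D=0 F=0 H=0] → run D
t=2: vr[C=512/793 D=512/263 F=0 H=0] → run F
t=3: vr[C=512/793 D=512/263 F=1 H=0] → run H
t=4: vr[C=512/793 D=512/263 F=1 H=1024/1991] → run H
t=5: vr[C=512/793 D=512/263 F=1 H=2048/1991] → run C
t=6: vr[C=1024/793 D=512/263 F=1 H=2048/1991] → run F
t=7: vr[C=1024/793 D=512/263 F=2 H=2048/1991] → run H
t=8: vr[C=1024/793 D=512/263 F=2 H=3072/1991] → run C
t=9: vr[C=1536/793 D=512/263 F=2 H=3072/1991] → run H
t=10: vr[C=1536/793 D=512/263 F=2 H=4096/1991] → run C
t=11: vr[D=512/263 F=2 H=4096/1991] → run D
t=12: vr[F=2 H=4096/1991] → run F
t=13: vr[H=4096/1991] → run H
t=14: vr[H=5120/1991] → run H
t=15: vr[H=6144/1991] → run H
t=16: vr[H=7168/1991] → run H

context switches = 12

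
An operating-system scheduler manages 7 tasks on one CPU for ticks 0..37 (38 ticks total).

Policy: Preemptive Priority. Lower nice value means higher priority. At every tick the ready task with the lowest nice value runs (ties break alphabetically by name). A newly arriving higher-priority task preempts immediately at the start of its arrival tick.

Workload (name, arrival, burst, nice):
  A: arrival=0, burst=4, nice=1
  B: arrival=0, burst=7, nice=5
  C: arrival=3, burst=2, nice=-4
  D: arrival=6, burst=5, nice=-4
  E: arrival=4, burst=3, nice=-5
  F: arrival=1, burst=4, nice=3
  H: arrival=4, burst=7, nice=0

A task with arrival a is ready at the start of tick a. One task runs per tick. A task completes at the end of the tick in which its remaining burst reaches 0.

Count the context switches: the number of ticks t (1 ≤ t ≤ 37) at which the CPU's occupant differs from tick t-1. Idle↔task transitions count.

context switches = 9

t=0: ready={A,B} → run A
t=1: ready={A,B,F} → run A
t=2: ready={A,B,F} → run A
t=3: ready={A,B,C,F} → run C
t=4: ready={A,B,C,E,F,H} → run E
t=5: ready={A,B,C,E,F,H} → run E
t=6: ready={A,B,C,D,E,F,H} → run E
t=7: ready={A,B,C,D,F,H} → run C
t=8: ready={A,B,D,F,H} → run D
t=9: ready={A,B,D,F,H} → run D
t=10: ready={A,B,D,F,H} → run D
t=11: ready={A,B,D,F,H} → run D
t=12: ready={A,B,D,F,H} → run D
t=13: ready={A,B,F,H} → run H
t=14: ready={A,B,F,H} → run H
t=15: ready={A,B,F,H} → run H
t=16: ready={A,B,F,H} → run H
t=17: ready={A,B,F,H} → run H
t=18: ready={A,B,F,H} → run H
t=19: ready={A,B,F,H} → run H
t=20: ready={A,B,F} → run A
t=21: ready={B,F} → run F
t=22: ready={B,F} → run F
t=23: ready={B,F} → run F
t=24: ready={B,F} → run F
t=25: ready={B} → run B
t=26: ready={B} → run B
t=27: ready={B} → run B
t=28: ready={B} → run B
t=29: ready={B} → run B
t=30: ready={B} → run B
t=31: ready={B} → run B
t=32: (idle)
t=33: (idle)
t=34: (idle)
t=35: (idle)
t=36: (idle)
t=37: (idle)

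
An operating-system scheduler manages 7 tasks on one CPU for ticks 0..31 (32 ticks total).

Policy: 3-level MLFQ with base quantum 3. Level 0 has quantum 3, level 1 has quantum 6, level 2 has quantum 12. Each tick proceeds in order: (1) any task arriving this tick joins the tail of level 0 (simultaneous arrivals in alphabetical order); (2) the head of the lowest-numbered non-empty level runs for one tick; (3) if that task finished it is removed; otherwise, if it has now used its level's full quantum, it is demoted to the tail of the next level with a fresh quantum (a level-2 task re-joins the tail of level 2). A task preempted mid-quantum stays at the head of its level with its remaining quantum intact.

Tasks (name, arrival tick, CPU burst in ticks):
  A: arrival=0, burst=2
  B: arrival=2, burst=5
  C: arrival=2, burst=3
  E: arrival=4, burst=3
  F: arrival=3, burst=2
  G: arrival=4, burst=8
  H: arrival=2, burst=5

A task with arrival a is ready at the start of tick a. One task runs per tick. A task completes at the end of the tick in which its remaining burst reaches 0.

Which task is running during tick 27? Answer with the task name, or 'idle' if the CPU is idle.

t=0: L0/L1/L2 = A/-/- → run A
t=1: L0/L1/L2 = A/-/- → run A
t=2: L0/L1/L2 = BCH/-/- → run B
t=3: L0/L1/L2 = BCHF/-/- → run B
t=4: L0/L1/L2 = BCHFEG/-/- → run B
t=5: L0/L1/L2 = CHFEG/B/- → run C
t=6: L0/L1/L2 = CHFEG/B/- → run C
t=7: L0/L1/L2 = CHFEG/B/- → run C
t=8: L0/L1/L2 = HFEG/B/- → run H
t=9: L0/L1/L2 = HFEG/B/- → run H
t=10: L0/L1/L2 = HFEG/B/- → run H
t=11: L0/L1/L2 = FEG/BH/- → run F
t=12: L0/L1/L2 = FEG/BH/- → run F
t=13: L0/L1/L2 = EG/BH/- → run E
t=14: L0/L1/L2 = EG/BH/- → run E
t=15: L0/L1/L2 = EG/BH/- → run E
t=16: L0/L1/L2 = G/BH/- → run G
t=17: L0/L1/L2 = G/BH/- → run G
t=18: L0/L1/L2 = G/BH/- → run G
t=19: L0/L1/L2 = -/BHG/- → run B
t=20: L0/L1/L2 = -/BHG/- → run B
t=21: L0/L1/L2 = -/HG/- → run H
t=22: L0/L1/L2 = -/HG/- → run H
t=23: L0/L1/L2 = -/G/- → run G
t=24: L0/L1/L2 = -/G/- → run G
t=25: L0/L1/L2 = -/G/- → run G
t=26: L0/L1/L2 = -/G/- → run G
t=27: L0/L1/L2 = -/G/- → run G
t=28: (idle)
t=29: (idle)
t=30: (idle)
t=31: (idle)

running at tick 27 = G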